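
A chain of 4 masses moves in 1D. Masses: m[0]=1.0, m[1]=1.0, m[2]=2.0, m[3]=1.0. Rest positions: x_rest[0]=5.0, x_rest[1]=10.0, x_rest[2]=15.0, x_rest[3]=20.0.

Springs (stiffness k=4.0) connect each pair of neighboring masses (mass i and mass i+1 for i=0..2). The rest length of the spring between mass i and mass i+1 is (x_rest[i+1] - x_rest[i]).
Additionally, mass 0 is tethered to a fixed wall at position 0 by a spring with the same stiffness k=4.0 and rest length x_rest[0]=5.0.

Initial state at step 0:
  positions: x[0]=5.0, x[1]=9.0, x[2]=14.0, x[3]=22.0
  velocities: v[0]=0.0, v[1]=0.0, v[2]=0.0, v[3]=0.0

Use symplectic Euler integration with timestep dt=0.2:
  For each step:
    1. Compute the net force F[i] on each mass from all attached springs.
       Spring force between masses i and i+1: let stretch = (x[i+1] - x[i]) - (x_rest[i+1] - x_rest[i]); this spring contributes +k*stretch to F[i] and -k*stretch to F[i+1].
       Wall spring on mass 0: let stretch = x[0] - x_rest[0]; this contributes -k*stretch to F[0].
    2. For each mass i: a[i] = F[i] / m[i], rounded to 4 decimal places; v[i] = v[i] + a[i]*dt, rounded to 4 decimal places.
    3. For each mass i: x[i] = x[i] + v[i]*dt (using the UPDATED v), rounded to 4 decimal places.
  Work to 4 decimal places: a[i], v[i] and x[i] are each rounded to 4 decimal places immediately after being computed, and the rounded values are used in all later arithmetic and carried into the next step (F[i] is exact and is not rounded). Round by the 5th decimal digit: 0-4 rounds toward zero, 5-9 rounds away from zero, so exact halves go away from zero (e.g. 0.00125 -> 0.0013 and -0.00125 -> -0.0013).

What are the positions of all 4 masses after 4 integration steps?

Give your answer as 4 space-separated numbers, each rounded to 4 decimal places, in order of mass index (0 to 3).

Step 0: x=[5.0000 9.0000 14.0000 22.0000] v=[0.0000 0.0000 0.0000 0.0000]
Step 1: x=[4.8400 9.1600 14.2400 21.5200] v=[-0.8000 0.8000 1.2000 -2.4000]
Step 2: x=[4.5968 9.4416 14.6560 20.6752] v=[-1.2160 1.4080 2.0800 -4.2240]
Step 3: x=[4.3933 9.7823 15.1364 19.6673] v=[-1.0176 1.7037 2.4019 -5.0394]
Step 4: x=[4.3491 10.1175 15.5509 18.7345] v=[-0.2210 1.6758 2.0726 -4.6641]

Answer: 4.3491 10.1175 15.5509 18.7345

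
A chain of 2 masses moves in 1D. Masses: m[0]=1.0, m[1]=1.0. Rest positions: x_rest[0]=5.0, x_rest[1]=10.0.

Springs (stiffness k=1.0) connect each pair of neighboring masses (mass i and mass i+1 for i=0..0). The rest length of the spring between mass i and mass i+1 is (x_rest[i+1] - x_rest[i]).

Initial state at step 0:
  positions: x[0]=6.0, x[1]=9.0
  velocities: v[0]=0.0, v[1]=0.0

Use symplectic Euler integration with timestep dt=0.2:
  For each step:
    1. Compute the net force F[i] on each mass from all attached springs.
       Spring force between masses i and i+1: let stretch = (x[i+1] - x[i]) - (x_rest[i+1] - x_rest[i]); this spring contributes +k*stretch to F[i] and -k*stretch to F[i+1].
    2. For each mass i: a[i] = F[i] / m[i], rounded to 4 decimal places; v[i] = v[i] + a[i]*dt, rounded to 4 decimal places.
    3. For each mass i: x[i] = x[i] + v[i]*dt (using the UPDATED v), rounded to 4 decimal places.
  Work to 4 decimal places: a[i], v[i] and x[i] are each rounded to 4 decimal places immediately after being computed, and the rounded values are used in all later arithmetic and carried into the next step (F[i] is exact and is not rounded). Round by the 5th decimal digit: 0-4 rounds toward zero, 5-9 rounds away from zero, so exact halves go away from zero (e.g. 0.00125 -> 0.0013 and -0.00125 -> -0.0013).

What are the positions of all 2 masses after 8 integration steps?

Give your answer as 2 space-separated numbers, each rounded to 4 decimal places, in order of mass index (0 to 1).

Answer: 4.2469 10.7531

Derivation:
Step 0: x=[6.0000 9.0000] v=[0.0000 0.0000]
Step 1: x=[5.9200 9.0800] v=[-0.4000 0.4000]
Step 2: x=[5.7664 9.2336] v=[-0.7680 0.7680]
Step 3: x=[5.5515 9.4485] v=[-1.0746 1.0746]
Step 4: x=[5.2925 9.7075] v=[-1.2952 1.2952]
Step 5: x=[5.0101 9.9899] v=[-1.4122 1.4122]
Step 6: x=[4.7269 10.2731] v=[-1.4162 1.4162]
Step 7: x=[4.4655 10.5345] v=[-1.3070 1.3070]
Step 8: x=[4.2469 10.7531] v=[-1.0932 1.0932]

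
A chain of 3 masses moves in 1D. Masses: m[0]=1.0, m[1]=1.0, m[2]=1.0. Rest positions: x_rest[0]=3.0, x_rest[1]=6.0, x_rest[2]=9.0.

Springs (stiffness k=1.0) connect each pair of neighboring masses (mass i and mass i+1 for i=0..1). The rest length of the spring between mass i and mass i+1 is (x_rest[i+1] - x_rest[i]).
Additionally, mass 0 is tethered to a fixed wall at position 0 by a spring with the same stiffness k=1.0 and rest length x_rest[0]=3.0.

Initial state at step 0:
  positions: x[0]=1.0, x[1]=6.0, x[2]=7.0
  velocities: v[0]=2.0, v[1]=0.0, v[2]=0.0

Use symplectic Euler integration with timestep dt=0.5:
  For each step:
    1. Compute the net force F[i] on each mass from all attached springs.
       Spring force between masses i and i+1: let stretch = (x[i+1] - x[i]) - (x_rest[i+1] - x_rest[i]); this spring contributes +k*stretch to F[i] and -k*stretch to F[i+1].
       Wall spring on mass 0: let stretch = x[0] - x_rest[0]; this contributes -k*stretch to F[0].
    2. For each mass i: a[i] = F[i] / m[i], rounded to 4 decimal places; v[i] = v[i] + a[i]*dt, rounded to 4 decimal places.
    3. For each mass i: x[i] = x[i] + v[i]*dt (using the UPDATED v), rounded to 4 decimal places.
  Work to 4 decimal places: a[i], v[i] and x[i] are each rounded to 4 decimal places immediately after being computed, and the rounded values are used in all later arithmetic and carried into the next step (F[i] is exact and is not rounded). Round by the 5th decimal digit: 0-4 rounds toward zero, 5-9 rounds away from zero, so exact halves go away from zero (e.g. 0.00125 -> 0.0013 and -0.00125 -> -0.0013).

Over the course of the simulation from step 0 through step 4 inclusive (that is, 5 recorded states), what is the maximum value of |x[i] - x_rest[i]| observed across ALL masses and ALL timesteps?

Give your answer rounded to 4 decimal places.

Step 0: x=[1.0000 6.0000 7.0000] v=[2.0000 0.0000 0.0000]
Step 1: x=[3.0000 5.0000 7.5000] v=[4.0000 -2.0000 1.0000]
Step 2: x=[4.7500 4.1250 8.1250] v=[3.5000 -1.7500 1.2500]
Step 3: x=[5.1563 4.4063 8.5000] v=[0.8125 0.5625 0.7500]
Step 4: x=[4.0860 5.8985 8.6016] v=[-2.1407 2.9844 0.2032]
Max displacement = 2.1563

Answer: 2.1563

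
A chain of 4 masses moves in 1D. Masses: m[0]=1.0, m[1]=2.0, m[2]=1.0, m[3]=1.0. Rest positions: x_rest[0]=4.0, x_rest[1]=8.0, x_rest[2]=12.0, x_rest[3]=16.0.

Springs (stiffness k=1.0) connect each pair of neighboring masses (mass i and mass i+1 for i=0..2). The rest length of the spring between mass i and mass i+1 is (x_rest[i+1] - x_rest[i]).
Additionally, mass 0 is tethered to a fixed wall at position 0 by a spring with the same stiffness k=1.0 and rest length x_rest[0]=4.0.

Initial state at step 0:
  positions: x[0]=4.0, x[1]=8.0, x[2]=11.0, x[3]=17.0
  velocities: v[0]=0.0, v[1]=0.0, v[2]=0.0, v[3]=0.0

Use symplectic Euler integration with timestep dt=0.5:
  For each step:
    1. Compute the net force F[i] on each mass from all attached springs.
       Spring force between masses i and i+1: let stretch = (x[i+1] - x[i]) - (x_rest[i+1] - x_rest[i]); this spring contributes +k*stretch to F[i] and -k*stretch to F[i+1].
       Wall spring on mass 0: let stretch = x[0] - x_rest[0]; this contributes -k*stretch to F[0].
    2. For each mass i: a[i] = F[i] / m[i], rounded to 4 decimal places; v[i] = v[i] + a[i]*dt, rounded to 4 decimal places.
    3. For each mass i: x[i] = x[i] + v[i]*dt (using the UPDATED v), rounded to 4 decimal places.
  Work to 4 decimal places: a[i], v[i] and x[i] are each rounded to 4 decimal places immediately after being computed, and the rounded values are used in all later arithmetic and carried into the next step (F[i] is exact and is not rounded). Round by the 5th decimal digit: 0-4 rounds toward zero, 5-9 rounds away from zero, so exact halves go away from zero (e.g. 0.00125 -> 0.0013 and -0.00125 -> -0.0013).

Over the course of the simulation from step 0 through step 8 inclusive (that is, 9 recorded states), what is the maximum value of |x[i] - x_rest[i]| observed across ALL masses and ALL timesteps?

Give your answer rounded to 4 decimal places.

Step 0: x=[4.0000 8.0000 11.0000 17.0000] v=[0.0000 0.0000 0.0000 0.0000]
Step 1: x=[4.0000 7.8750 11.7500 16.5000] v=[0.0000 -0.2500 1.5000 -1.0000]
Step 2: x=[3.9688 7.7500 12.7188 15.8125] v=[-0.0625 -0.2500 1.9375 -1.3750]
Step 3: x=[3.8907 7.7735 13.2188 15.3516] v=[-0.1563 0.0469 1.0000 -0.9219]
Step 4: x=[3.8106 7.9923 12.8907 15.3575] v=[-0.1603 0.4376 -0.6563 0.0117]
Step 5: x=[3.8233 8.3007 11.9547 15.7467] v=[0.0253 0.6168 -1.8721 0.7783]
Step 6: x=[3.9995 8.5062 11.0532 16.1879] v=[0.3524 0.4110 -1.8031 0.8823]
Step 7: x=[4.3025 8.4667 10.7986 16.3454] v=[0.6060 -0.0790 -0.5093 0.3150]
Step 8: x=[4.5710 8.1982 11.3477 16.1162] v=[0.5369 -0.5371 1.0982 -0.4584]
Max displacement = 1.2188

Answer: 1.2188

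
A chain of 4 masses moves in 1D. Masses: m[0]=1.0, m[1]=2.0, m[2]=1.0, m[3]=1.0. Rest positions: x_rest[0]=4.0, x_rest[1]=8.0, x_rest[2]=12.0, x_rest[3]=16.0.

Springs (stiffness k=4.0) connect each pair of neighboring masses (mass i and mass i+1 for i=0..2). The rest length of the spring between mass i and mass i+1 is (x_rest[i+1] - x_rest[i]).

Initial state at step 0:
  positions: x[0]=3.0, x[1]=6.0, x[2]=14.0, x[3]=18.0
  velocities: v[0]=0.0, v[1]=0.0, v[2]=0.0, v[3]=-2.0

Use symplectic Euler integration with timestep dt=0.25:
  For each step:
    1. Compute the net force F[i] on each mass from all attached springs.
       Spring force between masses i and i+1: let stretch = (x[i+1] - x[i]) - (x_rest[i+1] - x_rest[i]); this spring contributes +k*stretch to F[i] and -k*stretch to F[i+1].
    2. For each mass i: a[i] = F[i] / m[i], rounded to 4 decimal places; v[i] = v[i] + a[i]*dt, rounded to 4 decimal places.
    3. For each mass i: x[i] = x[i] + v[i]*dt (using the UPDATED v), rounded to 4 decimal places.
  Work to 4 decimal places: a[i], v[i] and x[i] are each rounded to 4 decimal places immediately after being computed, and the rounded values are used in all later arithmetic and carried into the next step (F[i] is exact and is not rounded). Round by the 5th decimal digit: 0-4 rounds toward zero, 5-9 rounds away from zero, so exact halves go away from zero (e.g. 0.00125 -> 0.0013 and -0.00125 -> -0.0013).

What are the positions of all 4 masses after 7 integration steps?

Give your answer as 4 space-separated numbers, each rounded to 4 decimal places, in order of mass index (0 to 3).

Step 0: x=[3.0000 6.0000 14.0000 18.0000] v=[0.0000 0.0000 0.0000 -2.0000]
Step 1: x=[2.7500 6.6250 13.0000 17.5000] v=[-1.0000 2.5000 -4.0000 -2.0000]
Step 2: x=[2.4688 7.5625 11.5313 16.8750] v=[-1.1250 3.7500 -5.8750 -2.5000]
Step 3: x=[2.4610 8.3594 10.4063 15.9141] v=[-0.0313 3.1876 -4.5001 -3.8437]
Step 4: x=[2.9278 8.6749 10.1465 14.5762] v=[1.8671 1.2619 -1.0392 -5.3515]
Step 5: x=[3.8314 8.4559 10.6262 13.1309] v=[3.6142 -0.8759 1.9189 -5.7812]
Step 6: x=[4.8911 7.9302 11.1895 12.0594] v=[4.2387 -2.1030 2.2533 -4.2859]
Step 7: x=[5.7106 7.4320 11.1555 11.7705] v=[3.2778 -1.9929 -0.1361 -1.1558]

Answer: 5.7106 7.4320 11.1555 11.7705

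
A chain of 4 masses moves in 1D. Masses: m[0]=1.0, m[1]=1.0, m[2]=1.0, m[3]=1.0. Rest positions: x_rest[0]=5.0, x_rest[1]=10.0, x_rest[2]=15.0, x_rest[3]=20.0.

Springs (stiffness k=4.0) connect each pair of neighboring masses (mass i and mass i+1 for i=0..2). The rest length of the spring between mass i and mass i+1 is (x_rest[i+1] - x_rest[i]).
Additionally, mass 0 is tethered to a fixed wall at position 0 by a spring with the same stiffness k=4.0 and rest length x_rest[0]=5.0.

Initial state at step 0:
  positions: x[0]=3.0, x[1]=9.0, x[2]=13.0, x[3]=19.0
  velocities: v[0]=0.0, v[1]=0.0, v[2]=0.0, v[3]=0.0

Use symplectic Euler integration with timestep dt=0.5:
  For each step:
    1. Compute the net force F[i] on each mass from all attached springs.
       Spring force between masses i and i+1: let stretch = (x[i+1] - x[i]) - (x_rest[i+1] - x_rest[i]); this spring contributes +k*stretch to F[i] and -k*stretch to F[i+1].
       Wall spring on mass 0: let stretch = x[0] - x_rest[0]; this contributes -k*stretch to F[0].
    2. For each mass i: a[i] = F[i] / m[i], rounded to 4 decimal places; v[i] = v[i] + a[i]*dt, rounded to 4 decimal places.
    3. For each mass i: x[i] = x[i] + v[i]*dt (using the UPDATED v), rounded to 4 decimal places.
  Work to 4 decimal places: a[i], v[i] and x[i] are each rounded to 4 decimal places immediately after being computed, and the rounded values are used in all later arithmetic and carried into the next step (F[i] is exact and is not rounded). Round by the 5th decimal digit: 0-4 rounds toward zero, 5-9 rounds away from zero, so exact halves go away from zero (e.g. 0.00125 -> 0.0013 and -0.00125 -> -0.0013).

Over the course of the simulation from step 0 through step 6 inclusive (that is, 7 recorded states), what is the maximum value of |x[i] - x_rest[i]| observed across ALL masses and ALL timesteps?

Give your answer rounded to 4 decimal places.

Step 0: x=[3.0000 9.0000 13.0000 19.0000] v=[0.0000 0.0000 0.0000 0.0000]
Step 1: x=[6.0000 7.0000 15.0000 18.0000] v=[6.0000 -4.0000 4.0000 -2.0000]
Step 2: x=[4.0000 12.0000 12.0000 19.0000] v=[-4.0000 10.0000 -6.0000 2.0000]
Step 3: x=[6.0000 9.0000 16.0000 18.0000] v=[4.0000 -6.0000 8.0000 -2.0000]
Step 4: x=[5.0000 10.0000 15.0000 20.0000] v=[-2.0000 2.0000 -2.0000 4.0000]
Step 5: x=[4.0000 11.0000 14.0000 22.0000] v=[-2.0000 2.0000 -2.0000 4.0000]
Step 6: x=[6.0000 8.0000 18.0000 21.0000] v=[4.0000 -6.0000 8.0000 -2.0000]
Max displacement = 3.0000

Answer: 3.0000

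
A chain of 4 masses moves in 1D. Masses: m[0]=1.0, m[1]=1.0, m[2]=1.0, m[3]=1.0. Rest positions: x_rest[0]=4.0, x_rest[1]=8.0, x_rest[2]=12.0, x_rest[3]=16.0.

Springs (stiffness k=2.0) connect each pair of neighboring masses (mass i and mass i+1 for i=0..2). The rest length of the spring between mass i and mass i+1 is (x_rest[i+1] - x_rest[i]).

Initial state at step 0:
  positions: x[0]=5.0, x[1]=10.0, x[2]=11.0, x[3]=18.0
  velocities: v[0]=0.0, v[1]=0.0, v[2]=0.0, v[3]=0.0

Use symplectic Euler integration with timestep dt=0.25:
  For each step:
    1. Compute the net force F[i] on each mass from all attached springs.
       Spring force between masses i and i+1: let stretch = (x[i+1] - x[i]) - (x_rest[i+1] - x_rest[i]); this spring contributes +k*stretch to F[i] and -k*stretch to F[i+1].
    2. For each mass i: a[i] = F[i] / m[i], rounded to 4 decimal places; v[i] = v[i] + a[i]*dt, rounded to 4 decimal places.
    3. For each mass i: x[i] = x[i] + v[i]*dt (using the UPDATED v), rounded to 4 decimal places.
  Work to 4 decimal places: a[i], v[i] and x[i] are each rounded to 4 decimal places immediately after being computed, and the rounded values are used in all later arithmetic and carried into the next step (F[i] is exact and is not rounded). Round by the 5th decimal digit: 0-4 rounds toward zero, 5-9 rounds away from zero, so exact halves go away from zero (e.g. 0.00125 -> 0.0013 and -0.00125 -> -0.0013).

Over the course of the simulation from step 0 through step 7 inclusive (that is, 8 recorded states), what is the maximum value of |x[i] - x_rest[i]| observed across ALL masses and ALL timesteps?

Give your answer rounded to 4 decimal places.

Answer: 2.8442

Derivation:
Step 0: x=[5.0000 10.0000 11.0000 18.0000] v=[0.0000 0.0000 0.0000 0.0000]
Step 1: x=[5.1250 9.5000 11.7500 17.6250] v=[0.5000 -2.0000 3.0000 -1.5000]
Step 2: x=[5.2969 8.7344 12.9531 17.0156] v=[0.6875 -3.0625 4.8125 -2.4375]
Step 3: x=[5.3985 8.0664 14.1367 16.3984] v=[0.4063 -2.6719 4.7344 -2.4688]
Step 4: x=[5.3336 7.8237 14.8442 15.9985] v=[-0.2598 -0.9707 2.8301 -1.5997]
Step 5: x=[5.0799 8.1473 14.8185 15.9543] v=[-1.0148 1.2945 -0.1030 -0.1769]
Step 6: x=[4.7096 8.9214 14.1008 16.2681] v=[-1.4811 3.0964 -2.8707 1.2552]
Step 7: x=[4.3658 9.8165 13.0066 16.8110] v=[-1.3752 3.5802 -4.3768 2.1716]
Max displacement = 2.8442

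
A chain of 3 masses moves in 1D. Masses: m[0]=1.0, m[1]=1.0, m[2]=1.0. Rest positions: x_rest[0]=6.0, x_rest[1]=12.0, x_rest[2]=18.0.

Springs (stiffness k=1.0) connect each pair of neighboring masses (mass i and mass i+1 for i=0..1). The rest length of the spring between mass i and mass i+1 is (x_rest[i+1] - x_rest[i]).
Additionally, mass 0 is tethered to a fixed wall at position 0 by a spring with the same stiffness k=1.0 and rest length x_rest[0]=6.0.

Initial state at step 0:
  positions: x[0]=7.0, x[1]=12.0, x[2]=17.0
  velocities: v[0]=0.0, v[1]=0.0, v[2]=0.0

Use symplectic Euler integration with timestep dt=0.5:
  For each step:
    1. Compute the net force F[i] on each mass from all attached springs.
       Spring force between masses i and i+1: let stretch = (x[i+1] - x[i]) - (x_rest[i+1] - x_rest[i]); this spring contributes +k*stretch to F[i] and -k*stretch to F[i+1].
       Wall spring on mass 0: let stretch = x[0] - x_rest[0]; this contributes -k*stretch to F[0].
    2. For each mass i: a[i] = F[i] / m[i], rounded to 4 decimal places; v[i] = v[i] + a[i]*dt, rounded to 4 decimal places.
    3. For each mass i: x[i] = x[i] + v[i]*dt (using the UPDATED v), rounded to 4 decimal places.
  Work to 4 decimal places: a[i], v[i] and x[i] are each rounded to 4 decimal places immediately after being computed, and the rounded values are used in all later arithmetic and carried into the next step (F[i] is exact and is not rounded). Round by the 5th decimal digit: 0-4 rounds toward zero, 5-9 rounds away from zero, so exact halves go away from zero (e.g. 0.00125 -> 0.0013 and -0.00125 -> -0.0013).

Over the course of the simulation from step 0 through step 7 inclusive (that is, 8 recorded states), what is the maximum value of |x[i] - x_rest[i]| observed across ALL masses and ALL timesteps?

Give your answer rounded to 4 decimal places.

Step 0: x=[7.0000 12.0000 17.0000] v=[0.0000 0.0000 0.0000]
Step 1: x=[6.5000 12.0000 17.2500] v=[-1.0000 0.0000 0.5000]
Step 2: x=[5.7500 11.9375 17.6875] v=[-1.5000 -0.1250 0.8750]
Step 3: x=[5.1094 11.7656 18.1875] v=[-1.2813 -0.3438 1.0000]
Step 4: x=[4.8555 11.5351 18.5821] v=[-0.5079 -0.4610 0.7891]
Step 5: x=[5.0576 11.3965 18.7149] v=[0.4042 -0.2773 0.2656]
Step 6: x=[5.5801 11.5028 18.5181] v=[1.0449 0.2125 -0.3936]
Step 7: x=[6.1882 11.8822 18.0675] v=[1.2162 0.7588 -0.9013]
Max displacement = 1.1445

Answer: 1.1445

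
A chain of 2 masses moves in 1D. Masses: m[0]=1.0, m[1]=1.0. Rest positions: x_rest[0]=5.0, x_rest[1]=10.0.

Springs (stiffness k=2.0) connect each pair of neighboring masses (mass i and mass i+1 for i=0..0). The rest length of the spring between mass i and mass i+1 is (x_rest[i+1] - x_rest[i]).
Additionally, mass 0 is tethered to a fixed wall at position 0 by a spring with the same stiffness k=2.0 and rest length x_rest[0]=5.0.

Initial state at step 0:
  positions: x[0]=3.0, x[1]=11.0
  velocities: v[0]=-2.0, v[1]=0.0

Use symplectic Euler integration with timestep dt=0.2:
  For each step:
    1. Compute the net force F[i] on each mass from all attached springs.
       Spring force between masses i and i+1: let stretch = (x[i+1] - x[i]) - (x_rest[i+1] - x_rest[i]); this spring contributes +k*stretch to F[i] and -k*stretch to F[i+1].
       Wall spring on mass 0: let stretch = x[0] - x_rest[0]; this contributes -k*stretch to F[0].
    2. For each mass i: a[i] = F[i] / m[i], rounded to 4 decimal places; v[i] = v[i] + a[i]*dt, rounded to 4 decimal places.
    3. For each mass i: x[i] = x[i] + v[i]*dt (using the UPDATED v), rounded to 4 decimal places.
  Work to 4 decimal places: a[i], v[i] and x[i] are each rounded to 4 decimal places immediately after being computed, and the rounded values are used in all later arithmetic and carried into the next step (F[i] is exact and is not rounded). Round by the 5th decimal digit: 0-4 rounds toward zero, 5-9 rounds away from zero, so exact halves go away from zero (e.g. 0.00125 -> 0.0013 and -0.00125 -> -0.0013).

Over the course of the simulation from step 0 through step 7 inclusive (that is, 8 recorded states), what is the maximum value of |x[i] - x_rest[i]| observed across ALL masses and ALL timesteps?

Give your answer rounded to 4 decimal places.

Step 0: x=[3.0000 11.0000] v=[-2.0000 0.0000]
Step 1: x=[3.0000 10.7600] v=[0.0000 -1.2000]
Step 2: x=[3.3808 10.2992] v=[1.9040 -2.3040]
Step 3: x=[4.0446 9.6849] v=[3.3190 -3.0714]
Step 4: x=[4.8361 9.0194] v=[3.9573 -3.3275]
Step 5: x=[5.5753 8.4192] v=[3.6962 -3.0008]
Step 6: x=[6.0960 7.9915] v=[2.6036 -2.1384]
Step 7: x=[6.2807 7.8122] v=[0.9234 -0.8966]
Max displacement = 2.1878

Answer: 2.1878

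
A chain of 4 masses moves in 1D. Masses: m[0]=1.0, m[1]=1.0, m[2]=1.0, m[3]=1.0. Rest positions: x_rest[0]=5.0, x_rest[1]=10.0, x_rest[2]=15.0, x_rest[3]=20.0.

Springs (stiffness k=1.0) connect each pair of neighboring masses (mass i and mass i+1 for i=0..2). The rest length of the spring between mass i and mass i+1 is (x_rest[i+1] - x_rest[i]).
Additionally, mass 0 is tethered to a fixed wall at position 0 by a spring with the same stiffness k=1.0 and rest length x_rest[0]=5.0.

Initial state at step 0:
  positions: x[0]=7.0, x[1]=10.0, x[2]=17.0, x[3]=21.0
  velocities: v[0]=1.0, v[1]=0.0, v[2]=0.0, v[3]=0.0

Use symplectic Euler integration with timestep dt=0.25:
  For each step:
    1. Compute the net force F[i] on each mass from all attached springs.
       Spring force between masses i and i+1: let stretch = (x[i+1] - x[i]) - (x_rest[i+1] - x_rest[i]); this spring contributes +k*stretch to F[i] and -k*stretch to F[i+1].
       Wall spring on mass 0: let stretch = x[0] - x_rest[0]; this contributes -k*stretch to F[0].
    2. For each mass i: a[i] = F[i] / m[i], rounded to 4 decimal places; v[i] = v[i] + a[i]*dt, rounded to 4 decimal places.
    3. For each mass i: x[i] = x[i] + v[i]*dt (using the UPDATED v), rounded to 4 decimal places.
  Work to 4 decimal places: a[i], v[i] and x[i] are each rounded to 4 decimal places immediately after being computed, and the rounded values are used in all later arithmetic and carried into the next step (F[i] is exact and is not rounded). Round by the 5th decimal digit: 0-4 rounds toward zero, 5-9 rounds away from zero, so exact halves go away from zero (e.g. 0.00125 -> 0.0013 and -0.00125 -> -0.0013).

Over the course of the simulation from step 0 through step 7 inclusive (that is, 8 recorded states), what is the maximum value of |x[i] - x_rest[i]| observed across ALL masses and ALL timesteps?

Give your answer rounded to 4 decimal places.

Answer: 2.4716

Derivation:
Step 0: x=[7.0000 10.0000 17.0000 21.0000] v=[1.0000 0.0000 0.0000 0.0000]
Step 1: x=[7.0000 10.2500 16.8125 21.0625] v=[0.0000 1.0000 -0.7500 0.2500]
Step 2: x=[6.7656 10.7070 16.4805 21.1719] v=[-0.9375 1.8281 -1.3281 0.4375]
Step 3: x=[6.3547 11.2785 16.0809 21.3006] v=[-1.6436 2.2861 -1.5986 0.5147]
Step 4: x=[5.8544 11.8425 15.7073 21.4156] v=[-2.0013 2.2558 -1.4943 0.4598]
Step 5: x=[5.3624 12.2738 15.4490 21.4863] v=[-1.9679 1.7250 -1.0334 0.2827]
Step 6: x=[4.9672 12.4716 15.3695 21.4922] v=[-1.5807 0.7910 -0.3179 0.0234]
Step 7: x=[4.7306 12.3815 15.4916 21.4279] v=[-0.9464 -0.3606 0.4883 -0.2573]
Max displacement = 2.4716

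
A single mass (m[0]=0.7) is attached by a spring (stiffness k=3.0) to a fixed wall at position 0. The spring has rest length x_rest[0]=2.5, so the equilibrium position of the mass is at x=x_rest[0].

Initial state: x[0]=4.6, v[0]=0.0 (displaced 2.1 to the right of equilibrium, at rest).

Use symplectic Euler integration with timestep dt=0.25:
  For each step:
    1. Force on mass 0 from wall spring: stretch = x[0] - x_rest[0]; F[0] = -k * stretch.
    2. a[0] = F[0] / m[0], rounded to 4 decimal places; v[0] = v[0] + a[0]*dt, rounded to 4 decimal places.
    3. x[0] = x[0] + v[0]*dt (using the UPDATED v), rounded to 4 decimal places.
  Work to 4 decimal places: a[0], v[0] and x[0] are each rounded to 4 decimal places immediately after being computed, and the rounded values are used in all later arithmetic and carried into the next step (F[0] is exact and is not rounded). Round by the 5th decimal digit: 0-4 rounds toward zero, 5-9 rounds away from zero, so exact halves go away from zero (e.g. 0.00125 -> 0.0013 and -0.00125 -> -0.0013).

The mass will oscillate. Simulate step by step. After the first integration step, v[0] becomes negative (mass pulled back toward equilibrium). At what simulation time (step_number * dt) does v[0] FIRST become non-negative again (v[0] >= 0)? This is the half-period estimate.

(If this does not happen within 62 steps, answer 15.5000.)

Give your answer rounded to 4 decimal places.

Answer: 1.7500

Derivation:
Step 0: x=[4.6000] v=[0.0000]
Step 1: x=[4.0375] v=[-2.2500]
Step 2: x=[3.0632] v=[-3.8973]
Step 3: x=[1.9380] v=[-4.5007]
Step 4: x=[0.9634] v=[-3.8986]
Step 5: x=[0.4003] v=[-2.2523]
Step 6: x=[0.3997] v=[-0.0026]
Step 7: x=[0.9616] v=[2.2477]
First v>=0 after going negative at step 7, time=1.7500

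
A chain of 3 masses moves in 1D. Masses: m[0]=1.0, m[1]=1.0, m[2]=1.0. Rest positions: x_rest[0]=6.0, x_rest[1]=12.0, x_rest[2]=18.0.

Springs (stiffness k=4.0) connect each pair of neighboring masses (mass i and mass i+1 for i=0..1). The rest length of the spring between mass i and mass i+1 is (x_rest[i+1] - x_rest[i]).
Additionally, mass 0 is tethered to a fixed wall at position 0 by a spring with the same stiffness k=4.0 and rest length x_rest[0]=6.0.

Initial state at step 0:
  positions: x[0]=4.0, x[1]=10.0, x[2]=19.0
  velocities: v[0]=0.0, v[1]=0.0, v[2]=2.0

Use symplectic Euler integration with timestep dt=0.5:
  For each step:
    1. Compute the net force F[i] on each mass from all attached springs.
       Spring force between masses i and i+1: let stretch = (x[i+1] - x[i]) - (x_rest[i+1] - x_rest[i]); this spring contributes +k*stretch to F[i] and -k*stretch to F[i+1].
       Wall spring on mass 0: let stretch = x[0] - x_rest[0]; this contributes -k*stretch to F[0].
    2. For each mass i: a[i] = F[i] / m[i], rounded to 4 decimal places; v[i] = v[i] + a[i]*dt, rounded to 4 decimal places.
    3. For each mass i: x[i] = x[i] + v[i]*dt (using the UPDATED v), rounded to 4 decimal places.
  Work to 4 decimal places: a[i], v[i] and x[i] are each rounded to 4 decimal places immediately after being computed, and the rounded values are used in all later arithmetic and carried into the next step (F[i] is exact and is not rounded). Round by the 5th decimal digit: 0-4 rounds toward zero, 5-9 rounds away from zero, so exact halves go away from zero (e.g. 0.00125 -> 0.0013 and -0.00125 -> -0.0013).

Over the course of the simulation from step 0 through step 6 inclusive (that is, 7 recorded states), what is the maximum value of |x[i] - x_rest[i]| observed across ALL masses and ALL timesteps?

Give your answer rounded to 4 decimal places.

Step 0: x=[4.0000 10.0000 19.0000] v=[0.0000 0.0000 2.0000]
Step 1: x=[6.0000 13.0000 17.0000] v=[4.0000 6.0000 -4.0000]
Step 2: x=[9.0000 13.0000 17.0000] v=[6.0000 0.0000 0.0000]
Step 3: x=[7.0000 13.0000 19.0000] v=[-4.0000 0.0000 4.0000]
Step 4: x=[4.0000 13.0000 21.0000] v=[-6.0000 0.0000 4.0000]
Step 5: x=[6.0000 12.0000 21.0000] v=[4.0000 -2.0000 0.0000]
Step 6: x=[8.0000 14.0000 18.0000] v=[4.0000 4.0000 -6.0000]
Max displacement = 3.0000

Answer: 3.0000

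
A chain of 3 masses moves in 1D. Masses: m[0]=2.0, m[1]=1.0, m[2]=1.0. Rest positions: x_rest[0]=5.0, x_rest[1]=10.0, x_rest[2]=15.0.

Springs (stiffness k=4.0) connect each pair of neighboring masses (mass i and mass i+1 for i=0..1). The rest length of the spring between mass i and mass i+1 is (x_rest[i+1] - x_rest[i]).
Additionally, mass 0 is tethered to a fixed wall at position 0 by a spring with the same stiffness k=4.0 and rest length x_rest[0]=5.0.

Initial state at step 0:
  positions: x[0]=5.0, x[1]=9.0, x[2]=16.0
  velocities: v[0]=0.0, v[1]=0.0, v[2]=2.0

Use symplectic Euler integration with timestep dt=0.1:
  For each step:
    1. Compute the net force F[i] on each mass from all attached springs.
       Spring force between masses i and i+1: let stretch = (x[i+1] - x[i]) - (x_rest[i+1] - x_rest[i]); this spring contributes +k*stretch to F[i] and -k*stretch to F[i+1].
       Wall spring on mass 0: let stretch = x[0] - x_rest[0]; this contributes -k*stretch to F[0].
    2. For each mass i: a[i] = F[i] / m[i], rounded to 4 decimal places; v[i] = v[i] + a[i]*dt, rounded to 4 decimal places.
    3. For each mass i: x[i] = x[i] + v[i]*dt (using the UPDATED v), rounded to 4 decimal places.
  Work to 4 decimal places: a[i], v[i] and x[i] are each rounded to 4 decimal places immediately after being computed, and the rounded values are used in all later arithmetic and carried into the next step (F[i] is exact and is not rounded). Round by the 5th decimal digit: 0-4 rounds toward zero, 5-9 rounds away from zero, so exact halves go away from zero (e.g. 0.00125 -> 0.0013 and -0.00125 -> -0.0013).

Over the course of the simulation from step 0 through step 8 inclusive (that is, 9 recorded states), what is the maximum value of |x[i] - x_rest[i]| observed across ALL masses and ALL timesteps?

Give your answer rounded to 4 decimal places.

Step 0: x=[5.0000 9.0000 16.0000] v=[0.0000 0.0000 2.0000]
Step 1: x=[4.9800 9.1200 16.1200] v=[-0.2000 1.2000 1.2000]
Step 2: x=[4.9432 9.3544 16.1600] v=[-0.3680 2.3440 0.4000]
Step 3: x=[4.8958 9.6846 16.1278] v=[-0.4744 3.3018 -0.3222]
Step 4: x=[4.8462 10.0810 16.0379] v=[-0.4958 3.9636 -0.8995]
Step 5: x=[4.8044 10.5062 15.9097] v=[-0.4181 4.2524 -1.2823]
Step 6: x=[4.7805 10.9195 15.7653] v=[-0.2386 4.1331 -1.4437]
Step 7: x=[4.7838 11.2811 15.6271] v=[0.0331 3.6158 -1.3820]
Step 8: x=[4.8214 11.5566 15.5151] v=[0.3758 2.7553 -1.1204]
Max displacement = 1.5566

Answer: 1.5566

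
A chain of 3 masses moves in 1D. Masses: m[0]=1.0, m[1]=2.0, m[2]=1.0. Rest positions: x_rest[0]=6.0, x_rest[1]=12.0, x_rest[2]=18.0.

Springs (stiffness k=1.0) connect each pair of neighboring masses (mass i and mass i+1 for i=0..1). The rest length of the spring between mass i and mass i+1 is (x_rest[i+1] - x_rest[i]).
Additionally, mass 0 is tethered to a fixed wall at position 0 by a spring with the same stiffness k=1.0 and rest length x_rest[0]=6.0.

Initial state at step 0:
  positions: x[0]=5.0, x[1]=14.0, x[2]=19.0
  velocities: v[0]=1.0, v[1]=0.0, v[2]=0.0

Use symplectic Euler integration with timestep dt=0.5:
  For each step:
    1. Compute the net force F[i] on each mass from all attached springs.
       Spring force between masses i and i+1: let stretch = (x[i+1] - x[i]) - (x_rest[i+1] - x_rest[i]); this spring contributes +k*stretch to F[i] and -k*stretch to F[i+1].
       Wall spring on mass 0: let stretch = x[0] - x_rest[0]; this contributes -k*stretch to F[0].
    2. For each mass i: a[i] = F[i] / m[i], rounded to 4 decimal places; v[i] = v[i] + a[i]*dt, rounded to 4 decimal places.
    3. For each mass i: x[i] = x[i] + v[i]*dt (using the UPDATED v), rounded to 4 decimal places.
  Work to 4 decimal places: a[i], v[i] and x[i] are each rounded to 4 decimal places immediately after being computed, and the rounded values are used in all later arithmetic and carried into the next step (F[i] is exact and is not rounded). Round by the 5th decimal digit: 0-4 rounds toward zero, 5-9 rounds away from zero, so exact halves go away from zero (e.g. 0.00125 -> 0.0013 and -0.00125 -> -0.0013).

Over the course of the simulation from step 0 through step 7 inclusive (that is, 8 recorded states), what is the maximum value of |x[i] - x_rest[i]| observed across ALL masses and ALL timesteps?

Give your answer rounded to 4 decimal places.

Step 0: x=[5.0000 14.0000 19.0000] v=[1.0000 0.0000 0.0000]
Step 1: x=[6.5000 13.5000 19.2500] v=[3.0000 -1.0000 0.5000]
Step 2: x=[8.1250 12.8438 19.5625] v=[3.2500 -1.3125 0.6250]
Step 3: x=[8.8985 12.4376 19.6954] v=[1.5469 -0.8125 0.2657]
Step 4: x=[8.3321 12.4962 19.5138] v=[-1.1328 0.1172 -0.3632]
Step 5: x=[6.7237 12.9115 19.0778] v=[-3.2168 0.8306 -0.8720]
Step 6: x=[4.9813 13.3241 18.6002] v=[-3.4848 0.8252 -0.9552]
Step 7: x=[4.0793 13.3534 18.3036] v=[-1.8041 0.0585 -0.5933]
Max displacement = 2.8985

Answer: 2.8985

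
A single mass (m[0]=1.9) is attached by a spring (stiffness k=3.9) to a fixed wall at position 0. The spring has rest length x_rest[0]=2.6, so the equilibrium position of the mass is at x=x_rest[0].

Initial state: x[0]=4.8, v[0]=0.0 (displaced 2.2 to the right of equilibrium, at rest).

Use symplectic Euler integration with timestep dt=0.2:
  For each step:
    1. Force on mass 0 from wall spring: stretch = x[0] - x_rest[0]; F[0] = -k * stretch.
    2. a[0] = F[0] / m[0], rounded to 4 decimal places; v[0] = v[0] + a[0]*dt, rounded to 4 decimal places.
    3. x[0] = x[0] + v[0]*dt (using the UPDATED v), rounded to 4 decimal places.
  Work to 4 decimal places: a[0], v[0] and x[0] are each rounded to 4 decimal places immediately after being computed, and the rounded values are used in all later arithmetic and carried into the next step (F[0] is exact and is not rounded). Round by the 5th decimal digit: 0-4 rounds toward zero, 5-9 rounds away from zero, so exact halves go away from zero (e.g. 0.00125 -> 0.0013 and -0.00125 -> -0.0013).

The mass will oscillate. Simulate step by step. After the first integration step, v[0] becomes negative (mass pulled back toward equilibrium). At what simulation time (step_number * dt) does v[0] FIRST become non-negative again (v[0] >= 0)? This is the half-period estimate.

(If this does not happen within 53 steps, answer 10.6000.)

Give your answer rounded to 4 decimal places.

Step 0: x=[4.8000] v=[0.0000]
Step 1: x=[4.6194] v=[-0.9032]
Step 2: x=[4.2730] v=[-1.7322]
Step 3: x=[3.7892] v=[-2.4190]
Step 4: x=[3.2078] v=[-2.9072]
Step 5: x=[2.5765] v=[-3.1567]
Step 6: x=[1.9471] v=[-3.1471]
Step 7: x=[1.3713] v=[-2.8791]
Step 8: x=[0.8964] v=[-2.3747]
Step 9: x=[0.5613] v=[-1.6753]
Step 10: x=[0.3936] v=[-0.8384]
Step 11: x=[0.4071] v=[0.0674]
First v>=0 after going negative at step 11, time=2.2000

Answer: 2.2000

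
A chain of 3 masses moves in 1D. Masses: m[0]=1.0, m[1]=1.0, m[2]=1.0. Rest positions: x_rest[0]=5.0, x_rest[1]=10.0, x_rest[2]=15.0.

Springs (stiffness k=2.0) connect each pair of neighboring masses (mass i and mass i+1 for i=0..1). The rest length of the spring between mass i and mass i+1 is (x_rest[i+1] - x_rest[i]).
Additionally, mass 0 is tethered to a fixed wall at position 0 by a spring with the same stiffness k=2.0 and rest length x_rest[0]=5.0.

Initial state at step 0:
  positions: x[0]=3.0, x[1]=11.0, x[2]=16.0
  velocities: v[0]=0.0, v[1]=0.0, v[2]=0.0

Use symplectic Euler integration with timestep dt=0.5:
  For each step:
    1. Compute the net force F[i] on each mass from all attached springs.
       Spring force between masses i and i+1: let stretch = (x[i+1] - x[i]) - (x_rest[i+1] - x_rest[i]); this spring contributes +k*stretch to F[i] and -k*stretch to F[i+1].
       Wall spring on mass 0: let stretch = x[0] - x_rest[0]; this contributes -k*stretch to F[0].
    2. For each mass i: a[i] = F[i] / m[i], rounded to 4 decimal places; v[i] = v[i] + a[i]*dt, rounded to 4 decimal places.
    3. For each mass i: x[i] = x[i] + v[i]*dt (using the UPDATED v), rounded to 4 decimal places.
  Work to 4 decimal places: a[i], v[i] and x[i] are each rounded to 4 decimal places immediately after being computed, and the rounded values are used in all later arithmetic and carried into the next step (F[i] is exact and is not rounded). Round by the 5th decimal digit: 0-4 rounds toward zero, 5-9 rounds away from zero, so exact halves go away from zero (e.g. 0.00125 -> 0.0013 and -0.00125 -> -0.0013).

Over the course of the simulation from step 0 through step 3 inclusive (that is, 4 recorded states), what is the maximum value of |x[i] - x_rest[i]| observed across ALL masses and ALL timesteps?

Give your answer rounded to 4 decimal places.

Answer: 2.2500

Derivation:
Step 0: x=[3.0000 11.0000 16.0000] v=[0.0000 0.0000 0.0000]
Step 1: x=[5.5000 9.5000 16.0000] v=[5.0000 -3.0000 0.0000]
Step 2: x=[7.2500 9.2500 15.2500] v=[3.5000 -0.5000 -1.5000]
Step 3: x=[6.3750 11.0000 14.0000] v=[-1.7500 3.5000 -2.5000]
Max displacement = 2.2500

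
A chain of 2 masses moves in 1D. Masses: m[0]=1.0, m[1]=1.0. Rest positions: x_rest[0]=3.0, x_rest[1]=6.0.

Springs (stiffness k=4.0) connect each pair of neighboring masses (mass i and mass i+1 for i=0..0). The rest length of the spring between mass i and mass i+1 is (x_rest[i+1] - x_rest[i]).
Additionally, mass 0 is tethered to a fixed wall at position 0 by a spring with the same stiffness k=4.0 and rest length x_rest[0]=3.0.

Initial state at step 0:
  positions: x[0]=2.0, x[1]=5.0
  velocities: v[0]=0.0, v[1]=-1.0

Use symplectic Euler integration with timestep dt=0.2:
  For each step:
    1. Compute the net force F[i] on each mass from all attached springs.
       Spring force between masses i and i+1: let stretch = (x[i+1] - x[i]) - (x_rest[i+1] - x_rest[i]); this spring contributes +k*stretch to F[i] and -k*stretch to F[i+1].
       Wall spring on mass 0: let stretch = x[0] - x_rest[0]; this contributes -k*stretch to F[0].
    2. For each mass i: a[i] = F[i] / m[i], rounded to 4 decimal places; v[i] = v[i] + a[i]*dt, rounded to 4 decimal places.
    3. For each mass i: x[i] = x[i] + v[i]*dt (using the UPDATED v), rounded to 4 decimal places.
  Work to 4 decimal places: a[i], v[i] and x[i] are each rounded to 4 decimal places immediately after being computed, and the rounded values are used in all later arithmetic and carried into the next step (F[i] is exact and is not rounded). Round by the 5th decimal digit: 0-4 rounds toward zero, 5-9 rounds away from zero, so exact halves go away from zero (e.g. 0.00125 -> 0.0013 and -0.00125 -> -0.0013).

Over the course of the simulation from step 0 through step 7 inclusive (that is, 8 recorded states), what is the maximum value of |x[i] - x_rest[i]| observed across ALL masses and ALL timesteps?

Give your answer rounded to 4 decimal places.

Step 0: x=[2.0000 5.0000] v=[0.0000 -1.0000]
Step 1: x=[2.1600 4.8000] v=[0.8000 -1.0000]
Step 2: x=[2.3968 4.6576] v=[1.1840 -0.7120]
Step 3: x=[2.6118 4.6335] v=[1.0752 -0.1206]
Step 4: x=[2.7324 4.7659] v=[0.6031 0.6620]
Step 5: x=[2.7412 5.0529] v=[0.0440 1.4352]
Step 6: x=[2.6813 5.4501] v=[-0.2996 1.9858]
Step 7: x=[2.6354 5.8843] v=[-0.2296 2.1708]
Max displacement = 1.3665

Answer: 1.3665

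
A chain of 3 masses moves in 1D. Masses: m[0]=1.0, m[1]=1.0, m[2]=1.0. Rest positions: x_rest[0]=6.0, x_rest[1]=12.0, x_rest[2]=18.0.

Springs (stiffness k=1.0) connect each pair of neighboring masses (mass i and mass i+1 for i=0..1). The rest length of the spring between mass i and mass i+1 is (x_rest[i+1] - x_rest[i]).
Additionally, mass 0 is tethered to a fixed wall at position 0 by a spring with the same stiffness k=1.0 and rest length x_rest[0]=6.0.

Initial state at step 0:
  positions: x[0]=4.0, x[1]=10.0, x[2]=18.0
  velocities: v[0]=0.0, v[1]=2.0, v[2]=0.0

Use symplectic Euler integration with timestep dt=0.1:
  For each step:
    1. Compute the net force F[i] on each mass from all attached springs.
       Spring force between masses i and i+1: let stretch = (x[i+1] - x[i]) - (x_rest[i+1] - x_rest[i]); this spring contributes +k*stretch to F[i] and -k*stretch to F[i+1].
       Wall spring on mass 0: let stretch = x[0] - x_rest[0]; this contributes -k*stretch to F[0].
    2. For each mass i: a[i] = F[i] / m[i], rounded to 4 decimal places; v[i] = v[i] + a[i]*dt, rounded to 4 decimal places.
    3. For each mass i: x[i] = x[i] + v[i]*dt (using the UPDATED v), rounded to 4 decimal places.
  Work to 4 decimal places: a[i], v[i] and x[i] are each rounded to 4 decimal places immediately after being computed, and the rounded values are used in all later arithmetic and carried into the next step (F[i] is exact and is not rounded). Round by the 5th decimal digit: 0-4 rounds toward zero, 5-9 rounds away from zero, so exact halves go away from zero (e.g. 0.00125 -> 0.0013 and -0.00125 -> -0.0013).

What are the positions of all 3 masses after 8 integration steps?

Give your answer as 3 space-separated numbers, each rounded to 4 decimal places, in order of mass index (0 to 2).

Step 0: x=[4.0000 10.0000 18.0000] v=[0.0000 2.0000 0.0000]
Step 1: x=[4.0200 10.2200 17.9800] v=[0.2000 2.2000 -0.2000]
Step 2: x=[4.0618 10.4556 17.9424] v=[0.4180 2.3560 -0.3760]
Step 3: x=[4.1269 10.7021 17.8899] v=[0.6512 2.4653 -0.5247]
Step 4: x=[4.2165 10.9548 17.8256] v=[0.8960 2.5266 -0.6435]
Step 5: x=[4.3313 11.2088 17.7525] v=[1.1482 2.5399 -0.7306]
Step 6: x=[4.4716 11.4595 17.6740] v=[1.4028 2.5065 -0.7850]
Step 7: x=[4.6370 11.7024 17.5934] v=[1.6544 2.4292 -0.8065]
Step 8: x=[4.8267 11.9336 17.5138] v=[1.8972 2.3118 -0.7956]

Answer: 4.8267 11.9336 17.5138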